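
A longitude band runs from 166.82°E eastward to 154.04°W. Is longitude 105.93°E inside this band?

Band width going east from +166.82° to -154.04°: ((-154.04 − 166.82) mod 360) = 39.14°.
Offset of +105.93° east of the west edge: ((105.93 − 166.82) mod 360) = 299.11°.
299.11° > 39.14° ⇒ outside.

No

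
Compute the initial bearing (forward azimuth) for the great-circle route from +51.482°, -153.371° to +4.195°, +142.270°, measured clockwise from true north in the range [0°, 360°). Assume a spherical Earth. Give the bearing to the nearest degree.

Δλ = 142.270 − -153.371 = 295.641°; wrapped into (−180°, 180°]: -64.359°.
θ = atan2( sin Δλ · cos φ₂ , cos φ₁ · sin φ₂ − sin φ₁ · cos φ₂ · cos Δλ )
  = atan2(-0.89911, -0.29211) = -107.998° → normalised to [0°, 360°): 252.002°.

252°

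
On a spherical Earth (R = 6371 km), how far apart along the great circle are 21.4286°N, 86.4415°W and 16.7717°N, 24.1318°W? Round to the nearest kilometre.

Δλ = -24.1318 − -86.4415 = 62.3097°.
Δφ = 16.7717 − 21.4286 = -4.6569°.
a = sin²(Δφ/2) + cos φ₁ · cos φ₂ · sin²(Δλ/2) = 0.240204.
c = 2·atan2(√a, √(1−a)) = 1.02442 rad → d = 6371·c ≈ 6526.60 km.

6527 km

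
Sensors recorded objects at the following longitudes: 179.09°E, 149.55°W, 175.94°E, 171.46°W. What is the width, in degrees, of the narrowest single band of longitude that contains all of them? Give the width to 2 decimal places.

34.51°

Sort the longitudes: -171.46°, -149.55°, +175.94°, +179.09°.
Eastward gaps between consecutive values (wrapping around): 21.91°, 325.49°, 3.15°, 9.45°.
Largest gap = 325.49° ⇒ minimal covering band is its complement: 360° − 325.49° = 34.51°.
Band runs from +175.94° eastward to -149.55°, crossing the antimeridian.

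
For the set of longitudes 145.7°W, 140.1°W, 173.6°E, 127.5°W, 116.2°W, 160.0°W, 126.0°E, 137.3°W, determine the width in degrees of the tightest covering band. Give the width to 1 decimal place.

117.8°

Sort the longitudes: -160.0°, -145.7°, -140.1°, -137.3°, -127.5°, -116.2°, +126.0°, +173.6°.
Eastward gaps between consecutive values (wrapping around): 14.3°, 5.6°, 2.8°, 9.8°, 11.3°, 242.2°, 47.6°, 26.4°.
Largest gap = 242.2° ⇒ minimal covering band is its complement: 360° − 242.2° = 117.8°.
Band runs from +126.0° eastward to -116.2°, crossing the antimeridian.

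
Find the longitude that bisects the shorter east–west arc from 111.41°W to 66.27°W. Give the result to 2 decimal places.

Signed shortest Δλ from -111.41° to -66.27° is +45.14°.
Midpoint longitude = -111.41° + (+45.14°)/2 = -111.41° + 22.57° = -88.84°.

88.84°W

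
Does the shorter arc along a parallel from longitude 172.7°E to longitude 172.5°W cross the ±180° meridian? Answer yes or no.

Yes

Naïve |-172.5 − 172.7| = 345.2° > 180°, so the shorter arc goes the other way round — across 180°.
Signed shortest Δλ = ((-172.5 − 172.7 + 180) mod 360) − 180 = 14.8°.
Going east by 14.8° from +172.7° passes through 180° before reaching -172.5°.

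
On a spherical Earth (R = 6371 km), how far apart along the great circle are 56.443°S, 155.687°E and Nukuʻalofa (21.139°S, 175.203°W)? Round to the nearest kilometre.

4595 km

Δλ = -175.203 − 155.687 = -330.890°; wrapped into (−180°, 180°]: 29.110°.
Δφ = -21.139 − -56.443 = 35.304°.
a = sin²(Δφ/2) + cos φ₁ · cos φ₂ · sin²(Δλ/2) = 0.124513.
c = 2·atan2(√a, √(1−a)) = 0.72126 rad → d = 6371·c ≈ 4595.15 km.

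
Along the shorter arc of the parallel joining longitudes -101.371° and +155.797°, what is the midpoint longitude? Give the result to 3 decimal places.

Signed shortest Δλ from -101.371° to +155.797° is -102.832°.
Midpoint longitude = -101.371° + (-102.832°)/2 = -101.371° − 51.416° = -152.787°.
(The naïve average (-101.371 + +155.797)/2 = 27.213° is on the wrong side of the globe.)

-152.787°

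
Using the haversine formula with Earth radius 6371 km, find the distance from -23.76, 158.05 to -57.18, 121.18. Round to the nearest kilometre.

4743 km

Δλ = 121.18 − 158.05 = -36.87°.
Δφ = -57.18 − -23.76 = -33.42°.
a = sin²(Δφ/2) + cos φ₁ · cos φ₂ · sin²(Δλ/2) = 0.132279.
c = 2·atan2(√a, √(1−a)) = 0.74448 rad → d = 6371·c ≈ 4743.06 km.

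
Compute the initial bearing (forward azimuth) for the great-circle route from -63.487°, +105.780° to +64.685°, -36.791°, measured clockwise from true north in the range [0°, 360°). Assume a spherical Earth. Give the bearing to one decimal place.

291.0°

Δλ = -36.791 − 105.780 = -142.571°.
θ = atan2( sin Δλ · cos φ₂ , cos φ₁ · sin φ₂ − sin φ₁ · cos φ₂ · cos Δλ )
  = atan2(-0.25988, 0.09969) = -69.014° → normalised to [0°, 360°): 290.986°.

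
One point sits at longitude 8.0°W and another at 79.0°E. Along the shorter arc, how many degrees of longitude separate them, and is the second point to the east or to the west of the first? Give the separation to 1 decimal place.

87.0° east

Raw difference: 79.0 − -8.0 = 87.0°.
Normalise into (−180°, 180°]: 87.0° stays 87.0°.
Positive ⇒ the second point lies to the east; separation 87.0°.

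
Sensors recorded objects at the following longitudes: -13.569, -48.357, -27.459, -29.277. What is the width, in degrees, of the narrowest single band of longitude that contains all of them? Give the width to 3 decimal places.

34.788°

Sort the longitudes: -48.357°, -29.277°, -27.459°, -13.569°.
Eastward gaps between consecutive values (wrapping around): 19.080°, 1.818°, 13.890°, 325.212°.
Largest gap = 325.212° ⇒ minimal covering band is its complement: 360° − 325.212° = 34.788°.
Band runs from -48.357° eastward to -13.569°.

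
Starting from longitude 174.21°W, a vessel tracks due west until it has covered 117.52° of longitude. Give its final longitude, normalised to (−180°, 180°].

68.27°E

Start at -174.21°; shift −117.52° → -291.73°.
-291.73° lies outside (−180°, 180°]; add 360° → +68.27°.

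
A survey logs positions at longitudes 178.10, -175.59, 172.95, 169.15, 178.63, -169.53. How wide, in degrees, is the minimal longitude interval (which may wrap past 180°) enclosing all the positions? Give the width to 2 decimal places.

Sort the longitudes: -175.59°, -169.53°, +169.15°, +172.95°, +178.10°, +178.63°.
Eastward gaps between consecutive values (wrapping around): 6.06°, 338.68°, 3.80°, 5.15°, 0.53°, 5.78°.
Largest gap = 338.68° ⇒ minimal covering band is its complement: 360° − 338.68° = 21.32°.
Band runs from +169.15° eastward to -169.53°, crossing the antimeridian.

21.32°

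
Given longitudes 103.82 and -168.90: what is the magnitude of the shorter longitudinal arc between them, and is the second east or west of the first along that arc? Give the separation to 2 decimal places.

Raw difference: -168.90 − 103.82 = -272.72°.
Normalise into (−180°, 180°]: -272.72° + 360° = 87.28°.
Positive ⇒ the second point lies to the east; separation 87.28°.

87.28° east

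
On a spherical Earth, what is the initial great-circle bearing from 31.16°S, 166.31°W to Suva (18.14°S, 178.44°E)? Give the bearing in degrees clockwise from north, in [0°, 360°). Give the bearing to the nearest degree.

Δλ = 178.44 − -166.31 = 344.75°; wrapped into (−180°, 180°]: -15.25°.
θ = atan2( sin Δλ · cos φ₂ , cos φ₁ · sin φ₂ − sin φ₁ · cos φ₂ · cos Δλ )
  = atan2(-0.24996, 0.20798) = -50.238° → normalised to [0°, 360°): 309.762°.

310°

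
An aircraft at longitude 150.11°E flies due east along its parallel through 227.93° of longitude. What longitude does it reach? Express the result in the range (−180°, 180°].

18.04°E

Start at +150.11°; shift +227.93° → +378.04°.
+378.04° lies outside (−180°, 180°]; subtract 360° → +18.04°.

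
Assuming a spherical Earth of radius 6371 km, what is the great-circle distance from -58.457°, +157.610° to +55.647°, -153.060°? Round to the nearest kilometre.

13426 km

Δλ = -153.060 − 157.610 = -310.670°; wrapped into (−180°, 180°]: 49.330°.
Δφ = 55.647 − -58.457 = 114.104°.
a = sin²(Δφ/2) + cos φ₁ · cos φ₂ · sin²(Δλ/2) = 0.755606.
c = 2·atan2(√a, √(1−a)) = 2.10739 rad → d = 6371·c ≈ 13426.19 km.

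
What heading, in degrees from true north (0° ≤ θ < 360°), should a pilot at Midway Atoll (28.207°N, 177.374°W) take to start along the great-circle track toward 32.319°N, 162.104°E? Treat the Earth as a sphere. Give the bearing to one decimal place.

Δλ = 162.104 − -177.374 = 339.478°; wrapped into (−180°, 180°]: -20.522°.
θ = atan2( sin Δλ · cos φ₂ , cos φ₁ · sin φ₂ − sin φ₁ · cos φ₂ · cos Δλ )
  = atan2(-0.29626, 0.09706) = -71.861° → normalised to [0°, 360°): 288.139°.

288.1°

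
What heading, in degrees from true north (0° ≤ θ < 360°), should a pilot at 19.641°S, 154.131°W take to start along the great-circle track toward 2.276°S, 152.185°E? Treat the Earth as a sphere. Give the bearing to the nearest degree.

281°

Δλ = 152.185 − -154.131 = 306.316°; wrapped into (−180°, 180°]: -53.684°.
θ = atan2( sin Δλ · cos φ₂ , cos φ₁ · sin φ₂ − sin φ₁ · cos φ₂ · cos Δλ )
  = atan2(-0.80513, 0.16151) = -78.657° → normalised to [0°, 360°): 281.343°.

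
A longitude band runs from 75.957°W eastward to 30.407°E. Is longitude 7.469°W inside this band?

Band width going east from -75.957° to +30.407°: ((30.407 − -75.957) mod 360) = 106.364°.
Offset of -7.469° east of the west edge: ((-7.469 − -75.957) mod 360) = 68.488°.
68.488° ≤ 106.364° ⇒ inside.

Yes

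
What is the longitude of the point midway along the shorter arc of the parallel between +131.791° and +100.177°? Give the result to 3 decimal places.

Signed shortest Δλ from +131.791° to +100.177° is -31.614°.
Midpoint longitude = +131.791° + (-31.614°)/2 = +131.791° − 15.807° = +115.984°.

+115.984°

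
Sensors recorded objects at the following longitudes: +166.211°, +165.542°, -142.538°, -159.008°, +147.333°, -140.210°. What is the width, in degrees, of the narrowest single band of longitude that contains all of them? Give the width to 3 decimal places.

72.457°

Sort the longitudes: -159.008°, -142.538°, -140.210°, +147.333°, +165.542°, +166.211°.
Eastward gaps between consecutive values (wrapping around): 16.470°, 2.328°, 287.543°, 18.209°, 0.669°, 34.781°.
Largest gap = 287.543° ⇒ minimal covering band is its complement: 360° − 287.543° = 72.457°.
Band runs from +147.333° eastward to -140.210°, crossing the antimeridian.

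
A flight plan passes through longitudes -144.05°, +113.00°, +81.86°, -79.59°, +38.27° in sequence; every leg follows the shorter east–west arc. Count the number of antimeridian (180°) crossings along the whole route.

1

Leg 1: -144.05° → +113.00°, shortest Δλ = -102.95° (west) — crosses 180°.
Leg 2: +113.00° → +81.86°, shortest Δλ = -31.14° (west) — does not cross 180°.
Leg 3: +81.86° → -79.59°, shortest Δλ = -161.45° (west) — does not cross 180°.
Leg 4: -79.59° → +38.27°, shortest Δλ = 117.86° (east) — does not cross 180°.
Total crossings: 1.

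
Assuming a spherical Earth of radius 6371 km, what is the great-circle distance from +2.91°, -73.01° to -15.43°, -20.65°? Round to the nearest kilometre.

6109 km

Δλ = -20.65 − -73.01 = 52.36°.
Δφ = -15.43 − 2.91 = -18.34°.
a = sin²(Δφ/2) + cos φ₁ · cos φ₂ · sin²(Δλ/2) = 0.212790.
c = 2·atan2(√a, √(1−a)) = 0.95890 rad → d = 6371·c ≈ 6109.16 km.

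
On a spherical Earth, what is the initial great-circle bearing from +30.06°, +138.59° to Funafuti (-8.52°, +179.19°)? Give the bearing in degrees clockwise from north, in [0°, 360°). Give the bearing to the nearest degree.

Δλ = 179.19 − 138.59 = 40.60°.
θ = atan2( sin Δλ · cos φ₂ , cos φ₁ · sin φ₂ − sin φ₁ · cos φ₂ · cos Δλ )
  = atan2(0.64359, -0.50435) = 128.084° → normalised to [0°, 360°): 128.084°.

128°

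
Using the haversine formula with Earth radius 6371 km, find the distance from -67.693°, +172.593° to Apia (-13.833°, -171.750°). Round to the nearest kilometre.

6096 km

Δλ = -171.750 − 172.593 = -344.343°; wrapped into (−180°, 180°]: 15.657°.
Δφ = -13.833 − -67.693 = 53.860°.
a = sin²(Δφ/2) + cos φ₁ · cos φ₂ · sin²(Δλ/2) = 0.211958.
c = 2·atan2(√a, √(1−a)) = 0.95687 rad → d = 6371·c ≈ 6096.19 km.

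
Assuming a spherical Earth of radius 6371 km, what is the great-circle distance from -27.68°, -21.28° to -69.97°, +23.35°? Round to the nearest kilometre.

5480 km

Δλ = 23.35 − -21.28 = 44.63°.
Δφ = -69.97 − -27.68 = -42.29°.
a = sin²(Δφ/2) + cos φ₁ · cos φ₂ · sin²(Δλ/2) = 0.173855.
c = 2·atan2(√a, √(1−a)) = 0.86019 rad → d = 6371·c ≈ 5480.29 km.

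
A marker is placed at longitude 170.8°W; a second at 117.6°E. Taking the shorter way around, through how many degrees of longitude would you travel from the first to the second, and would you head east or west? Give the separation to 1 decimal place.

71.6° west

Raw difference: 117.6 − -170.8 = 288.4°.
Normalise into (−180°, 180°]: 288.4° − 360° = -71.6°.
Negative ⇒ the second point lies to the west; separation 71.6°.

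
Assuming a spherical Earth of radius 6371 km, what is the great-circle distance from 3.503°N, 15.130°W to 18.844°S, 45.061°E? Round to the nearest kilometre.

Δλ = 45.061 − -15.130 = 60.191°.
Δφ = -18.844 − 3.503 = -22.347°.
a = sin²(Δφ/2) + cos φ₁ · cos φ₂ · sin²(Δλ/2) = 0.275074.
c = 2·atan2(√a, √(1−a)) = 1.10420 rad → d = 6371·c ≈ 7034.84 km.

7035 km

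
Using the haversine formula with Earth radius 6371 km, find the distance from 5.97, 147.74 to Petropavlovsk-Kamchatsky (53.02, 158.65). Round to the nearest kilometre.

Δλ = 158.65 − 147.74 = 10.91°.
Δφ = 53.02 − 5.97 = 47.05°.
a = sin²(Δφ/2) + cos φ₁ · cos φ₂ · sin²(Δλ/2) = 0.164727.
c = 2·atan2(√a, √(1−a)) = 0.83585 rad → d = 6371·c ≈ 5325.21 km.

5325 km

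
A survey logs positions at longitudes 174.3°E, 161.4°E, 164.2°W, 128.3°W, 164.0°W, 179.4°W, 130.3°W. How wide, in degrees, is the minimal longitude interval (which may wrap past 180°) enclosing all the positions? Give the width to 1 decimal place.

70.3°

Sort the longitudes: -179.4°, -164.2°, -164.0°, -130.3°, -128.3°, +161.4°, +174.3°.
Eastward gaps between consecutive values (wrapping around): 15.2°, 0.2°, 33.7°, 2.0°, 289.7°, 12.9°, 6.3°.
Largest gap = 289.7° ⇒ minimal covering band is its complement: 360° − 289.7° = 70.3°.
Band runs from +161.4° eastward to -128.3°, crossing the antimeridian.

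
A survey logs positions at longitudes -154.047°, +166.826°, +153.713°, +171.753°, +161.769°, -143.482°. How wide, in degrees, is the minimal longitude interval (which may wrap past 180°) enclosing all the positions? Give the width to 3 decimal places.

Sort the longitudes: -154.047°, -143.482°, +153.713°, +161.769°, +166.826°, +171.753°.
Eastward gaps between consecutive values (wrapping around): 10.565°, 297.195°, 8.056°, 5.057°, 4.927°, 34.200°.
Largest gap = 297.195° ⇒ minimal covering band is its complement: 360° − 297.195° = 62.805°.
Band runs from +153.713° eastward to -143.482°, crossing the antimeridian.

62.805°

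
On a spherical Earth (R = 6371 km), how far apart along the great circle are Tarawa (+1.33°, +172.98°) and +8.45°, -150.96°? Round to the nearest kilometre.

Δλ = -150.96 − 172.98 = -323.94°; wrapped into (−180°, 180°]: 36.06°.
Δφ = 8.45 − 1.33 = 7.12°.
a = sin²(Δφ/2) + cos φ₁ · cos φ₂ · sin²(Δλ/2) = 0.098590.
c = 2·atan2(√a, √(1−a)) = 0.63879 rad → d = 6371·c ≈ 4069.70 km.

4070 km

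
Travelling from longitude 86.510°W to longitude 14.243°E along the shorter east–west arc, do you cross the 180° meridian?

No

Signed shortest Δλ = ((14.243 − -86.510 + 180) mod 360) − 180 = 100.753°.
Going east by 100.753° from -86.510° reaches +14.243° without touching 180°.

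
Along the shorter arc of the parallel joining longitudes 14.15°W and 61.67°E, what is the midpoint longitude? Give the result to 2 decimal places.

Signed shortest Δλ from -14.15° to +61.67° is +75.82°.
Midpoint longitude = -14.15° + (+75.82°)/2 = -14.15° + 37.91° = +23.76°.

23.76°E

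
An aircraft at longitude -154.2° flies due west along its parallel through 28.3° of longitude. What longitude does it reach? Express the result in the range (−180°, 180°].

+177.5°

Start at -154.2°; shift −28.3° → -182.5°.
-182.5° lies outside (−180°, 180°]; add 360° → +177.5°.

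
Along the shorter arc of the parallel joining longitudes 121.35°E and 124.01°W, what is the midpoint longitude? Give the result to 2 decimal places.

178.67°E

Signed shortest Δλ from +121.35° to -124.01° is +114.64°.
Midpoint longitude = +121.35° + (+114.64°)/2 = +121.35° + 57.32° = +178.67°.
(The naïve average (+121.35 + -124.01)/2 = -1.33° is on the wrong side of the globe.)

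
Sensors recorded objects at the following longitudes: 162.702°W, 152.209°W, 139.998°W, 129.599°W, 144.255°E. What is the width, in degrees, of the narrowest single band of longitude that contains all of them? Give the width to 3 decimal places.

Sort the longitudes: -162.702°, -152.209°, -139.998°, -129.599°, +144.255°.
Eastward gaps between consecutive values (wrapping around): 10.493°, 12.211°, 10.399°, 273.854°, 53.043°.
Largest gap = 273.854° ⇒ minimal covering band is its complement: 360° − 273.854° = 86.146°.
Band runs from +144.255° eastward to -129.599°, crossing the antimeridian.

86.146°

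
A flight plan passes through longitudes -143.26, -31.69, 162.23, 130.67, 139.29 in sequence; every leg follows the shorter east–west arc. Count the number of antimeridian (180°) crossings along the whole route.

1

Leg 1: -143.26° → -31.69°, shortest Δλ = 111.57° (east) — does not cross 180°.
Leg 2: -31.69° → +162.23°, shortest Δλ = -166.08° (west) — crosses 180°.
Leg 3: +162.23° → +130.67°, shortest Δλ = -31.56° (west) — does not cross 180°.
Leg 4: +130.67° → +139.29°, shortest Δλ = 8.62° (east) — does not cross 180°.
Total crossings: 1.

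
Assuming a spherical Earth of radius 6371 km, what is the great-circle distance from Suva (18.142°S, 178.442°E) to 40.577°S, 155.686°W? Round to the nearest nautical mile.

1896 nmi

Δλ = -155.686 − 178.442 = -334.128°; wrapped into (−180°, 180°]: 25.872°.
Δφ = -40.577 − -18.142 = -22.435°.
a = sin²(Δφ/2) + cos φ₁ · cos φ₂ · sin²(Δλ/2) = 0.074015.
c = 2·atan2(√a, √(1−a)) = 0.55106 rad → d = 6371·c ≈ 3510.80 km ≈ 1895.68 nmi.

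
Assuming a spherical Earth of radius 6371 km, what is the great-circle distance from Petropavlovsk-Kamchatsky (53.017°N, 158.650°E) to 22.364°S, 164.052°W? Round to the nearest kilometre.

9122 km

Δλ = -164.052 − 158.650 = -322.702°; wrapped into (−180°, 180°]: 37.298°.
Δφ = -22.364 − 53.017 = -75.381°.
a = sin²(Δφ/2) + cos φ₁ · cos φ₂ · sin²(Δλ/2) = 0.430691.
c = 2·atan2(√a, √(1−a)) = 1.43173 rad → d = 6371·c ≈ 9121.56 km.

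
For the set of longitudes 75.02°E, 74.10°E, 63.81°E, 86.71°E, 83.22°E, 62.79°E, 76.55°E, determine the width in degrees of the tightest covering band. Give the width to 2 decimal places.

23.92°

Sort the longitudes: +62.79°, +63.81°, +74.10°, +75.02°, +76.55°, +83.22°, +86.71°.
Eastward gaps between consecutive values (wrapping around): 1.02°, 10.29°, 0.92°, 1.53°, 6.67°, 3.49°, 336.08°.
Largest gap = 336.08° ⇒ minimal covering band is its complement: 360° − 336.08° = 23.92°.
Band runs from +62.79° eastward to +86.71°.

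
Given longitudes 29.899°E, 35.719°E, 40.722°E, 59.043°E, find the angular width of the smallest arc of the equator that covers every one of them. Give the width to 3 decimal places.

29.144°

Sort the longitudes: +29.899°, +35.719°, +40.722°, +59.043°.
Eastward gaps between consecutive values (wrapping around): 5.820°, 5.003°, 18.321°, 330.856°.
Largest gap = 330.856° ⇒ minimal covering band is its complement: 360° − 330.856° = 29.144°.
Band runs from +29.899° eastward to +59.043°.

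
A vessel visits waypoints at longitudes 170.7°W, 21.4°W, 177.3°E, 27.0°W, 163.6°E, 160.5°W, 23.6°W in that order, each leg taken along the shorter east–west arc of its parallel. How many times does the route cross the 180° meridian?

Leg 1: -170.7° → -21.4°, shortest Δλ = 149.3° (east) — does not cross 180°.
Leg 2: -21.4° → +177.3°, shortest Δλ = -161.3° (west) — crosses 180°.
Leg 3: +177.3° → -27.0°, shortest Δλ = 155.7° (east) — crosses 180°.
Leg 4: -27.0° → +163.6°, shortest Δλ = -169.4° (west) — crosses 180°.
Leg 5: +163.6° → -160.5°, shortest Δλ = 35.9° (east) — crosses 180°.
Leg 6: -160.5° → -23.6°, shortest Δλ = 136.9° (east) — does not cross 180°.
Total crossings: 4.

4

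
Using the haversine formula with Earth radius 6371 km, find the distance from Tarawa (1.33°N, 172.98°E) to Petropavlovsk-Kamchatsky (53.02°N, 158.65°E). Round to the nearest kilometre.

Δλ = 158.65 − 172.98 = -14.33°.
Δφ = 53.02 − 1.33 = 51.69°.
a = sin²(Δφ/2) + cos φ₁ · cos φ₂ · sin²(Δλ/2) = 0.199398.
c = 2·atan2(√a, √(1−a)) = 0.92579 rad → d = 6371·c ≈ 5898.20 km.

5898 km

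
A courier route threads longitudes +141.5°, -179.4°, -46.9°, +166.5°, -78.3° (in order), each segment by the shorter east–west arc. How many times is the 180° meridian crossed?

Leg 1: +141.5° → -179.4°, shortest Δλ = 39.1° (east) — crosses 180°.
Leg 2: -179.4° → -46.9°, shortest Δλ = 132.5° (east) — does not cross 180°.
Leg 3: -46.9° → +166.5°, shortest Δλ = -146.6° (west) — crosses 180°.
Leg 4: +166.5° → -78.3°, shortest Δλ = 115.2° (east) — crosses 180°.
Total crossings: 3.

3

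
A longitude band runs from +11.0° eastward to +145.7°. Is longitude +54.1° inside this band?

Yes

Band width going east from +11.0° to +145.7°: ((145.7 − 11.0) mod 360) = 134.7°.
Offset of +54.1° east of the west edge: ((54.1 − 11.0) mod 360) = 43.1°.
43.1° ≤ 134.7° ⇒ inside.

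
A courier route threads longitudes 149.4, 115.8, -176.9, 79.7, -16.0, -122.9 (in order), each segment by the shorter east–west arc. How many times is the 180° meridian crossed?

2

Leg 1: +149.4° → +115.8°, shortest Δλ = -33.6° (west) — does not cross 180°.
Leg 2: +115.8° → -176.9°, shortest Δλ = 67.3° (east) — crosses 180°.
Leg 3: -176.9° → +79.7°, shortest Δλ = -103.4° (west) — crosses 180°.
Leg 4: +79.7° → -16.0°, shortest Δλ = -95.7° (west) — does not cross 180°.
Leg 5: -16.0° → -122.9°, shortest Δλ = -106.9° (west) — does not cross 180°.
Total crossings: 2.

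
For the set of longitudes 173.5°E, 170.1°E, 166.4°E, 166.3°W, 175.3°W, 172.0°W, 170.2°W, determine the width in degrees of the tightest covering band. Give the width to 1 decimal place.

27.3°

Sort the longitudes: -175.3°, -172.0°, -170.2°, -166.3°, +166.4°, +170.1°, +173.5°.
Eastward gaps between consecutive values (wrapping around): 3.3°, 1.8°, 3.9°, 332.7°, 3.7°, 3.4°, 11.2°.
Largest gap = 332.7° ⇒ minimal covering band is its complement: 360° − 332.7° = 27.3°.
Band runs from +166.4° eastward to -166.3°, crossing the antimeridian.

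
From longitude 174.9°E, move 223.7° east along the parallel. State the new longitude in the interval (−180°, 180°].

Start at +174.9°; shift +223.7° → +398.6°.
+398.6° lies outside (−180°, 180°]; subtract 360° → +38.6°.

38.6°E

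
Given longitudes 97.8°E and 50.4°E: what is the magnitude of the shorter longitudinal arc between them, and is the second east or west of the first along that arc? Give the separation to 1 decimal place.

Raw difference: 50.4 − 97.8 = -47.4°.
Normalise into (−180°, 180°]: -47.4° stays -47.4°.
Negative ⇒ the second point lies to the west; separation 47.4°.

47.4° west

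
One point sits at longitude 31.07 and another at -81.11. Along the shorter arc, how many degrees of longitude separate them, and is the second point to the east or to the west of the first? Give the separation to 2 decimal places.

Raw difference: -81.11 − 31.07 = -112.18°.
Normalise into (−180°, 180°]: -112.18° stays -112.18°.
Negative ⇒ the second point lies to the west; separation 112.18°.

112.18° west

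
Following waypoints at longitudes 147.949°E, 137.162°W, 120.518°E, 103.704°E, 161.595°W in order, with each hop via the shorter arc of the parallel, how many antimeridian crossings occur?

3

Leg 1: +147.949° → -137.162°, shortest Δλ = 74.889° (east) — crosses 180°.
Leg 2: -137.162° → +120.518°, shortest Δλ = -102.32° (west) — crosses 180°.
Leg 3: +120.518° → +103.704°, shortest Δλ = -16.814° (west) — does not cross 180°.
Leg 4: +103.704° → -161.595°, shortest Δλ = 94.701° (east) — crosses 180°.
Total crossings: 3.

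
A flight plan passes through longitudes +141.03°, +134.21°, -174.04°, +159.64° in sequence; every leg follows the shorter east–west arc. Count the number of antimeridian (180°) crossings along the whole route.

Leg 1: +141.03° → +134.21°, shortest Δλ = -6.82° (west) — does not cross 180°.
Leg 2: +134.21° → -174.04°, shortest Δλ = 51.75° (east) — crosses 180°.
Leg 3: -174.04° → +159.64°, shortest Δλ = -26.32° (west) — crosses 180°.
Total crossings: 2.

2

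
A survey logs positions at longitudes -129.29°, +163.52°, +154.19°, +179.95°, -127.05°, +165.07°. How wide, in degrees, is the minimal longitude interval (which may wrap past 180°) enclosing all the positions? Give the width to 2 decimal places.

Sort the longitudes: -129.29°, -127.05°, +154.19°, +163.52°, +165.07°, +179.95°.
Eastward gaps between consecutive values (wrapping around): 2.24°, 281.24°, 9.33°, 1.55°, 14.88°, 50.76°.
Largest gap = 281.24° ⇒ minimal covering band is its complement: 360° − 281.24° = 78.76°.
Band runs from +154.19° eastward to -127.05°, crossing the antimeridian.

78.76°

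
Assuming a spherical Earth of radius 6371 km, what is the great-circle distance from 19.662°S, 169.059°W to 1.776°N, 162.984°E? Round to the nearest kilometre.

Δλ = 162.984 − -169.059 = 332.043°; wrapped into (−180°, 180°]: -27.957°.
Δφ = 1.776 − -19.662 = 21.438°.
a = sin²(Δφ/2) + cos φ₁ · cos φ₂ · sin²(Δλ/2) = 0.089515.
c = 2·atan2(√a, √(1−a)) = 0.60769 rad → d = 6371·c ≈ 3871.58 km.

3872 km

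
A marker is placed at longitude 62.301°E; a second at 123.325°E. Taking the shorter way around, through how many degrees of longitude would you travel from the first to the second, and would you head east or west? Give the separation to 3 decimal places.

61.024° east

Raw difference: 123.325 − 62.301 = 61.024°.
Normalise into (−180°, 180°]: 61.024° stays 61.024°.
Positive ⇒ the second point lies to the east; separation 61.024°.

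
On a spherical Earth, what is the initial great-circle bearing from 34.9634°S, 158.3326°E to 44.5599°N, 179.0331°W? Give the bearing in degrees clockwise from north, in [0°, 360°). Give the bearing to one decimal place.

16.1°

Δλ = -179.0331 − 158.3326 = -337.3657°; wrapped into (−180°, 180°]: 22.6343°.
θ = atan2( sin Δλ · cos φ₂ , cos φ₁ · sin φ₂ − sin φ₁ · cos φ₂ · cos Δλ )
  = atan2(0.27421, 0.95188) = 16.070° → normalised to [0°, 360°): 16.070°.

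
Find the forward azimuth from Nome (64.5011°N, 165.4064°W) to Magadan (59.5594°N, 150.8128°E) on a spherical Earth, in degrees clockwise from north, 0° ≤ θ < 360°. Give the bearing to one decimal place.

Δλ = 150.8128 − -165.4064 = 316.2192°; wrapped into (−180°, 180°]: -43.7808°.
θ = atan2( sin Δλ · cos φ₂ , cos φ₁ · sin φ₂ − sin φ₁ · cos φ₂ · cos Δλ )
  = atan2(-0.35055, 0.04099) = -83.331° → normalised to [0°, 360°): 276.669°.

276.7°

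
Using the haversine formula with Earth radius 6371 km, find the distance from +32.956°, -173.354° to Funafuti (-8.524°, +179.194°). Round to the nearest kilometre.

4679 km

Δλ = 179.194 − -173.354 = 352.548°; wrapped into (−180°, 180°]: -7.452°.
Δφ = -8.524 − 32.956 = -41.480°.
a = sin²(Δφ/2) + cos φ₁ · cos φ₂ · sin²(Δλ/2) = 0.128911.
c = 2·atan2(√a, √(1−a)) = 0.73448 rad → d = 6371·c ≈ 4679.38 km.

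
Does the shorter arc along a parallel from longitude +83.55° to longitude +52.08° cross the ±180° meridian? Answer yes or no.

No

Signed shortest Δλ = ((52.08 − 83.55 + 180) mod 360) − 180 = -31.47°.
Going west by 31.47° from +83.55° reaches +52.08° without touching 180°.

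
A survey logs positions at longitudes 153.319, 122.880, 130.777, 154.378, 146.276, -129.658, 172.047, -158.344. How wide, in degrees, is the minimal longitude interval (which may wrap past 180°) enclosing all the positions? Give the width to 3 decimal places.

107.462°

Sort the longitudes: -158.344°, -129.658°, +122.880°, +130.777°, +146.276°, +153.319°, +154.378°, +172.047°.
Eastward gaps between consecutive values (wrapping around): 28.686°, 252.538°, 7.897°, 15.499°, 7.043°, 1.059°, 17.669°, 29.609°.
Largest gap = 252.538° ⇒ minimal covering band is its complement: 360° − 252.538° = 107.462°.
Band runs from +122.880° eastward to -129.658°, crossing the antimeridian.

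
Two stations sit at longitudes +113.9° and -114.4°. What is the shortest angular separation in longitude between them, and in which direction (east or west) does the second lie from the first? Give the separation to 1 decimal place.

131.7° east

Raw difference: -114.4 − 113.9 = -228.3°.
Normalise into (−180°, 180°]: -228.3° + 360° = 131.7°.
Positive ⇒ the second point lies to the east; separation 131.7°.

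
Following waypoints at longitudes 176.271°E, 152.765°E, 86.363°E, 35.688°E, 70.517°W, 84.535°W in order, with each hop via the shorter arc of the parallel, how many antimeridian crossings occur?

0

Leg 1: +176.271° → +152.765°, shortest Δλ = -23.506° (west) — does not cross 180°.
Leg 2: +152.765° → +86.363°, shortest Δλ = -66.402° (west) — does not cross 180°.
Leg 3: +86.363° → +35.688°, shortest Δλ = -50.675° (west) — does not cross 180°.
Leg 4: +35.688° → -70.517°, shortest Δλ = -106.205° (west) — does not cross 180°.
Leg 5: -70.517° → -84.535°, shortest Δλ = -14.018° (west) — does not cross 180°.
Total crossings: 0.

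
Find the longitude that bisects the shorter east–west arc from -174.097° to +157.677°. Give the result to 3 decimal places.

Signed shortest Δλ from -174.097° to +157.677° is -28.226°.
Midpoint longitude = -174.097° + (-28.226°)/2 = -174.097° − 14.113° = -188.210°.
Normalise into (−180°, 180°]: +171.790°.
(The naïve average (-174.097 + +157.677)/2 = -8.21° is on the wrong side of the globe.)

+171.790°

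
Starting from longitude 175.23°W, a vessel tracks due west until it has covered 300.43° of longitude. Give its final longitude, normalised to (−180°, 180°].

115.66°W

Start at -175.23°; shift −300.43° → -475.66°.
-475.66° lies outside (−180°, 180°]; add 360° → -115.66°.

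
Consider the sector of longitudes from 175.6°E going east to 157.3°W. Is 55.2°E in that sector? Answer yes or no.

Band width going east from +175.6° to -157.3°: ((-157.3 − 175.6) mod 360) = 27.1°.
Offset of +55.2° east of the west edge: ((55.2 − 175.6) mod 360) = 239.6°.
239.6° > 27.1° ⇒ outside.

No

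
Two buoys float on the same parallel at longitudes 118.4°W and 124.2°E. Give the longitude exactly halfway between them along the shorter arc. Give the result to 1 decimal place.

Signed shortest Δλ from -118.4° to +124.2° is -117.4°.
Midpoint longitude = -118.4° + (-117.4°)/2 = -118.4° − 58.7° = -177.1°.
(The naïve average (-118.4 + +124.2)/2 = 2.9° is on the wrong side of the globe.)

177.1°W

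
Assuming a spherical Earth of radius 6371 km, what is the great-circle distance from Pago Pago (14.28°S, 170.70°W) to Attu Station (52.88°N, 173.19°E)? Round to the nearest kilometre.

7626 km

Δλ = 173.19 − -170.70 = 343.89°; wrapped into (−180°, 180°]: -16.11°.
Δφ = 52.88 − -14.28 = 67.16°.
a = sin²(Δφ/2) + cos φ₁ · cos φ₂ · sin²(Δλ/2) = 0.317404.
c = 2·atan2(√a, √(1−a)) = 1.19696 rad → d = 6371·c ≈ 7625.81 km.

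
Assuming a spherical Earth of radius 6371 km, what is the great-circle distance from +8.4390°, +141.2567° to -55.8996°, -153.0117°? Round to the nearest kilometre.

9328 km

Δλ = -153.0117 − 141.2567 = -294.2684°; wrapped into (−180°, 180°]: 65.7316°.
Δφ = -55.8996 − 8.4390 = -64.3386°.
a = sin²(Δφ/2) + cos φ₁ · cos φ₂ · sin²(Δλ/2) = 0.446793.
c = 2·atan2(√a, √(1−a)) = 1.46418 rad → d = 6371·c ≈ 9328.29 km.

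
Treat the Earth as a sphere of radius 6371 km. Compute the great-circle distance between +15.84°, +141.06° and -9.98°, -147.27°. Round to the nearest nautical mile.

4532 nmi

Δλ = -147.27 − 141.06 = -288.33°; wrapped into (−180°, 180°]: 71.67°.
Δφ = -9.98 − 15.84 = -25.82°.
a = sin²(Δφ/2) + cos φ₁ · cos φ₂ · sin²(Δλ/2) = 0.374667.
c = 2·atan2(√a, √(1−a)) = 1.31743 rad → d = 6371·c ≈ 8393.34 km ≈ 4532.04 nmi.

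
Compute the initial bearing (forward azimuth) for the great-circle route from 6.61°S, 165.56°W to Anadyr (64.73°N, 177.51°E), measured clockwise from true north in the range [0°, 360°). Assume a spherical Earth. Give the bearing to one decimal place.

352.5°

Δλ = 177.51 − -165.56 = 343.07°; wrapped into (−180°, 180°]: -16.93°.
θ = atan2( sin Δλ · cos φ₂ , cos φ₁ · sin φ₂ − sin φ₁ · cos φ₂ · cos Δλ )
  = atan2(-0.12431, 0.94530) = -7.492° → normalised to [0°, 360°): 352.508°.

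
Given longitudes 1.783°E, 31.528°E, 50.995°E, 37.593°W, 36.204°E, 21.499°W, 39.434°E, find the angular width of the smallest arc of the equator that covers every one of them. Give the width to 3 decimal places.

Sort the longitudes: -37.593°, -21.499°, +1.783°, +31.528°, +36.204°, +39.434°, +50.995°.
Eastward gaps between consecutive values (wrapping around): 16.094°, 23.282°, 29.745°, 4.676°, 3.230°, 11.561°, 271.412°.
Largest gap = 271.412° ⇒ minimal covering band is its complement: 360° − 271.412° = 88.588°.
Band runs from -37.593° eastward to +50.995°.

88.588°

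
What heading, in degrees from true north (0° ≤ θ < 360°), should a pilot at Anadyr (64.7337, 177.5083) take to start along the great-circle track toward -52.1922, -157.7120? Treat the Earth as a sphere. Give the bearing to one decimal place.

163.0°

Δλ = -157.7120 − 177.5083 = -335.2203°; wrapped into (−180°, 180°]: 24.7797°.
θ = atan2( sin Δλ · cos φ₂ , cos φ₁ · sin φ₂ − sin φ₁ · cos φ₂ · cos Δλ )
  = atan2(0.25693, -0.84055) = 163.003° → normalised to [0°, 360°): 163.003°.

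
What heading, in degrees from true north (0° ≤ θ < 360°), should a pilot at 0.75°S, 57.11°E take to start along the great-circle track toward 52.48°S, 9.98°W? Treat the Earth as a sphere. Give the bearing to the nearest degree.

215°

Δλ = -9.98 − 57.11 = -67.09°.
θ = atan2( sin Δλ · cos φ₂ , cos φ₁ · sin φ₂ − sin φ₁ · cos φ₂ · cos Δλ )
  = atan2(-0.56100, -0.78997) = -144.620° → normalised to [0°, 360°): 215.380°.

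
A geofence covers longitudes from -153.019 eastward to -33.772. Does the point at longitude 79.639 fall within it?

No

Band width going east from -153.019° to -33.772°: ((-33.772 − -153.019) mod 360) = 119.247°.
Offset of +79.639° east of the west edge: ((79.639 − -153.019) mod 360) = 232.658°.
232.658° > 119.247° ⇒ outside.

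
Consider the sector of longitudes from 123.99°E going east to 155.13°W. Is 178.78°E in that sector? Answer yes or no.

Yes

Band width going east from +123.99° to -155.13°: ((-155.13 − 123.99) mod 360) = 80.88°.
Offset of +178.78° east of the west edge: ((178.78 − 123.99) mod 360) = 54.79°.
54.79° ≤ 80.88° ⇒ inside.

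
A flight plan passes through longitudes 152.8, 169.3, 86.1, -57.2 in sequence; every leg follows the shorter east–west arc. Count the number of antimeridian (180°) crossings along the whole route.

0

Leg 1: +152.8° → +169.3°, shortest Δλ = 16.5° (east) — does not cross 180°.
Leg 2: +169.3° → +86.1°, shortest Δλ = -83.2° (west) — does not cross 180°.
Leg 3: +86.1° → -57.2°, shortest Δλ = -143.3° (west) — does not cross 180°.
Total crossings: 0.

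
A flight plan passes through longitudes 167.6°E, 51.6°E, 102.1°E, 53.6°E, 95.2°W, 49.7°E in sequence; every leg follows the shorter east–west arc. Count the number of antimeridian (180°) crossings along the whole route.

0

Leg 1: +167.6° → +51.6°, shortest Δλ = -116.0° (west) — does not cross 180°.
Leg 2: +51.6° → +102.1°, shortest Δλ = 50.5° (east) — does not cross 180°.
Leg 3: +102.1° → +53.6°, shortest Δλ = -48.5° (west) — does not cross 180°.
Leg 4: +53.6° → -95.2°, shortest Δλ = -148.8° (west) — does not cross 180°.
Leg 5: -95.2° → +49.7°, shortest Δλ = 144.9° (east) — does not cross 180°.
Total crossings: 0.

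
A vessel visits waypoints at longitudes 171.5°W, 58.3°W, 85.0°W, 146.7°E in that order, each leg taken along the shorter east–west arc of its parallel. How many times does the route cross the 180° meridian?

Leg 1: -171.5° → -58.3°, shortest Δλ = 113.2° (east) — does not cross 180°.
Leg 2: -58.3° → -85.0°, shortest Δλ = -26.7° (west) — does not cross 180°.
Leg 3: -85.0° → +146.7°, shortest Δλ = -128.3° (west) — crosses 180°.
Total crossings: 1.

1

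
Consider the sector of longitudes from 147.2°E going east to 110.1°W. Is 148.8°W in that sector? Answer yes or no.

Yes

Band width going east from +147.2° to -110.1°: ((-110.1 − 147.2) mod 360) = 102.7°.
Offset of -148.8° east of the west edge: ((-148.8 − 147.2) mod 360) = 64.0°.
64.0° ≤ 102.7° ⇒ inside.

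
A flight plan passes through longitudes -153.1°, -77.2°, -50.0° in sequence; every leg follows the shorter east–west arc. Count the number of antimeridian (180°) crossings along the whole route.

Leg 1: -153.1° → -77.2°, shortest Δλ = 75.9° (east) — does not cross 180°.
Leg 2: -77.2° → -50.0°, shortest Δλ = 27.2° (east) — does not cross 180°.
Total crossings: 0.

0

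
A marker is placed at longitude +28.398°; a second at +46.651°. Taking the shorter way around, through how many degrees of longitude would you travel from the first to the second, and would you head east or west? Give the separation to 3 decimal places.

18.253° east

Raw difference: 46.651 − 28.398 = 18.253°.
Normalise into (−180°, 180°]: 18.253° stays 18.253°.
Positive ⇒ the second point lies to the east; separation 18.253°.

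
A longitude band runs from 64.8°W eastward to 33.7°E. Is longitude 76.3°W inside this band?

Band width going east from -64.8° to +33.7°: ((33.7 − -64.8) mod 360) = 98.5°.
Offset of -76.3° east of the west edge: ((-76.3 − -64.8) mod 360) = 348.5°.
348.5° > 98.5° ⇒ outside.

No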